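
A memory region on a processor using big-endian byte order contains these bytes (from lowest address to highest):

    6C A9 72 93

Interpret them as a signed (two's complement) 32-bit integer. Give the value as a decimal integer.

1823044243

In big-endian order the high byte comes first in memory.
The bytes are already most-significant first: 0x6CA97293.
0x6CA97293 = 1823044243.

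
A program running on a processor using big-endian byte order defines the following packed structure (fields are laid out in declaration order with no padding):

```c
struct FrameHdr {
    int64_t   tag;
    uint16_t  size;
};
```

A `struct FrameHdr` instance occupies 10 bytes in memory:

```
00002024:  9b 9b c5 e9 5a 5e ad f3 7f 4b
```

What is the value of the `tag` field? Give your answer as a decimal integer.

-7233970770406363661

`tag` is the first field, at byte offset 0, occupying 8 bytes.
Bytes at offsets 0..7: 9B 9B C5 E9 5A 5E AD F3.
Big-endian: lowest address holds the most-significant byte.
The bytes are already most-significant first: 0x9B9BC5E95A5EADF3.
Top bit is set, so as a signed 64-bit value this is 0x9B9BC5E95A5EADF3 − 2^64 = -7233970770406363661.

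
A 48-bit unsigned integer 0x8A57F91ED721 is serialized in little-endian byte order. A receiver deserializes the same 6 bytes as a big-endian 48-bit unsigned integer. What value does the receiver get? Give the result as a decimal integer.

Stored little-endian, the bytes at ascending addresses are 21 D7 1E F9 57 8A.
Read back as big-endian, the last byte is least significant, giving 0x21D71EF9578A.
0x21D71EF9578A = 37207821342602.

37207821342602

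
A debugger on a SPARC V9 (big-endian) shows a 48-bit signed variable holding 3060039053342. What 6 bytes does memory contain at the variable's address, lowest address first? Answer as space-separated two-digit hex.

02 C8 78 8A 70 1E

3060039053342 in hexadecimal, padded to 48 bits, is 0x02C8788A701E.
Split into bytes (most-significant first): 02 C8 78 8A 70 1E.
Big-endian stores the most-significant byte at the lowest address.
So the memory order matches the most-significant-first order: 02 C8 78 8A 70 1E.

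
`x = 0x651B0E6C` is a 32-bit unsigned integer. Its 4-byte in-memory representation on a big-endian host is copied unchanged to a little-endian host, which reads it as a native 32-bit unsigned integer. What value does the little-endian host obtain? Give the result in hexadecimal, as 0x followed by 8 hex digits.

0x6C0E1B65

Stored big-endian, the bytes at ascending addresses are 65 1B 0E 6C.
Read back as little-endian, the first byte is least significant, giving 0x6C0E1B65.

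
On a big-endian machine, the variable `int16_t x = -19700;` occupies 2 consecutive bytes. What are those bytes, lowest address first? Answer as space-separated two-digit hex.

Two's complement of -19700 in 16 bits: 19700 = 0x4CF4; invert → 0xB30B; add 1 → 0xB30C.
Split into bytes (most-significant first): B3 0C.
Big-endian stores the most-significant byte at the lowest address.
So the memory order matches the most-significant-first order: B3 0C.

B3 0C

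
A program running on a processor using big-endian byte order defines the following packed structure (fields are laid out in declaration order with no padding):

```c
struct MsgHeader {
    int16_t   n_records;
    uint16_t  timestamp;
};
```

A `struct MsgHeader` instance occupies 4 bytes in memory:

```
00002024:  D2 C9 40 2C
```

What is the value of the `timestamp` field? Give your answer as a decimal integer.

16428

`timestamp` follows `n_records` (2 bytes), so it starts at byte offset 2 and occupies 2 bytes.
Bytes at offsets 2..3: 40 2C.
Big-endian: lowest address holds the most-significant byte.
The bytes are already most-significant first: 0x402C.
0x402C = 16428.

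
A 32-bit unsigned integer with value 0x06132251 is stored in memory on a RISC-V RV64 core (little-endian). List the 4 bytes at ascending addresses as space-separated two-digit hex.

51 22 13 06

Split into bytes (most-significant first): 06 13 22 51.
Little-endian: lowest address holds the least-significant byte.
So at ascending addresses the bytes are 51 22 13 06.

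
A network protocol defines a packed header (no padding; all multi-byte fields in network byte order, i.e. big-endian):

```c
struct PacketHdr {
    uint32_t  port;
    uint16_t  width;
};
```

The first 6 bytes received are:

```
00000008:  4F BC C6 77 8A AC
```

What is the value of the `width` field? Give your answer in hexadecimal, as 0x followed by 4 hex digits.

0x8AAC

`width` follows `port` (4 bytes), so it starts at byte offset 4 and occupies 2 bytes.
Bytes at offsets 4..5: 8A AC.
Big-endian stores the most-significant byte at the lowest address.
The bytes are already most-significant first: 0x8AAC.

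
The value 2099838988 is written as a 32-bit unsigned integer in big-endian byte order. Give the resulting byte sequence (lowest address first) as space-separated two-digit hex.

2099838988 in hexadecimal, padded to 32 bits, is 0x7D29000C.
Split into bytes (most-significant first): 7D 29 00 0C.
Big-endian: lowest address holds the most-significant byte.
So the memory order matches the most-significant-first order: 7D 29 00 0C.

7D 29 00 0C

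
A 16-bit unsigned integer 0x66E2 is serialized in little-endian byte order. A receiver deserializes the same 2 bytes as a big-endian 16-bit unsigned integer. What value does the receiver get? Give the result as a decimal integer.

57958

Stored little-endian, the bytes at ascending addresses are E2 66.
Read back as big-endian, the last byte is least significant, giving 0xE266.
0xE266 = 57958.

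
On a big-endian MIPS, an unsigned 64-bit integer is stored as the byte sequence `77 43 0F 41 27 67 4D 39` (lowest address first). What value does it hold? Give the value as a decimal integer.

Big-endian: lowest address holds the most-significant byte.
The bytes are already most-significant first: 0x77430F4127674D39.
0x77430F4127674D39 = 8593729286461410617.

8593729286461410617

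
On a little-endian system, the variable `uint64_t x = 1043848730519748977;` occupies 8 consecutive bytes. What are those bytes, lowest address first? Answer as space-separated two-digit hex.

1043848730519748977 in hexadecimal, padded to 64 bits, is 0x0E7C7EE3CDDF4171.
Split into bytes (most-significant first): 0E 7C 7E E3 CD DF 41 71.
Little-endian: lowest address holds the least-significant byte.
So at ascending addresses the bytes are 71 41 DF CD E3 7E 7C 0E.

71 41 DF CD E3 7E 7C 0E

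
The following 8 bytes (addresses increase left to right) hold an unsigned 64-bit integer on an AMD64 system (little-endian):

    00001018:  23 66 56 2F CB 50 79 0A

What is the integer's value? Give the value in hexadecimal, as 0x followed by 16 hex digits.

Little-endian stores the least-significant byte at the lowest address.
Reassemble most-significant byte first: 0A 79 50 CB 2F 56 66 23 → 0x0A7950CB2F566623.

0x0A7950CB2F566623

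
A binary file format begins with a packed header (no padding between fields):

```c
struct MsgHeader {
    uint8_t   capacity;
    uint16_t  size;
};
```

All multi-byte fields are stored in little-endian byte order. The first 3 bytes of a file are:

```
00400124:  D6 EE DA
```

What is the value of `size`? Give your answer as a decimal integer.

56046

`size` follows `capacity` (1 byte), so it starts at byte offset 1 and occupies 2 bytes.
Bytes at offsets 1..2: EE DA.
Little-endian stores the least-significant byte at the lowest address.
Reassemble most-significant byte first: DA EE → 0xDAEE.
0xDAEE = 56046.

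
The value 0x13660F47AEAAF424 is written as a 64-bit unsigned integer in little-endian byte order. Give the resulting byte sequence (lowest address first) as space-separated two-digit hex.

24 F4 AA AE 47 0F 66 13

Split into bytes (most-significant first): 13 66 0F 47 AE AA F4 24.
Little-endian stores the least-significant byte at the lowest address.
So at ascending addresses the bytes are 24 F4 AA AE 47 0F 66 13.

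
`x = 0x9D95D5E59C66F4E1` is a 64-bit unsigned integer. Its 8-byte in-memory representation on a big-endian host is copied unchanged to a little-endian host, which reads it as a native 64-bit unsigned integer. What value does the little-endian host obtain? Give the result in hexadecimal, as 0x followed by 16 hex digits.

Stored big-endian, the bytes at ascending addresses are 9D 95 D5 E5 9C 66 F4 E1.
Read back as little-endian, the first byte is least significant, giving 0xE1F4669CE5D5959D.

0xE1F4669CE5D5959D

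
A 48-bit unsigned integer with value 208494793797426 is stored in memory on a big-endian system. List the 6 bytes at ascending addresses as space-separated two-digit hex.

BD 9F FA 1F 2F 32

208494793797426 in hexadecimal, padded to 48 bits, is 0xBD9FFA1F2F32.
Split into bytes (most-significant first): BD 9F FA 1F 2F 32.
Big-endian: lowest address holds the most-significant byte.
So the memory order matches the most-significant-first order: BD 9F FA 1F 2F 32.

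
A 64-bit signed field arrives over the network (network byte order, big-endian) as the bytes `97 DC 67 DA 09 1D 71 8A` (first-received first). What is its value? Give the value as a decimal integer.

Big-endian: lowest address holds the most-significant byte.
The bytes are already most-significant first: 0x97DC67DA091D718A.
Top bit is set, so as a signed 64-bit value this is 0x97DC67DA091D718A − 2^64 = -7504008692952632950.

-7504008692952632950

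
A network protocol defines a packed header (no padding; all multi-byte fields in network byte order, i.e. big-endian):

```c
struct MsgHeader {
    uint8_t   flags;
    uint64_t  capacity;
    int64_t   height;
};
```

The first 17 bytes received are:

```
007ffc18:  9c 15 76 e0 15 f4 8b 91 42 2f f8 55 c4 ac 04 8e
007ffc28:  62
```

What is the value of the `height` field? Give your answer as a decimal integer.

`height` follows `flags` (1 B), `capacity` (8 B), so it starts at offset 1 + 8 = 9 and occupies 8 bytes.
Bytes at offsets 9..16: 2F F8 55 C4 AC 04 8E 62.
In big-endian order the high byte comes first in memory.
The bytes are already most-significant first: 0x2FF855C4AC048E62.
0x2FF855C4AC048E62 = 3456607017194786402.

3456607017194786402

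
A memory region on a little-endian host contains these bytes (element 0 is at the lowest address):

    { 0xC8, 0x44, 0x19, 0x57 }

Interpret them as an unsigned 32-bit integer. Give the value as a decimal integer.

1461273800

In little-endian order the low byte comes first in memory.
Reassemble most-significant byte first: 57 19 44 C8 → 0x571944C8.
0x571944C8 = 1461273800.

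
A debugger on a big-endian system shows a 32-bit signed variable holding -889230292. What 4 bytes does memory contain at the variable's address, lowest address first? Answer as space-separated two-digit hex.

Two's complement of -889230292 in 32 bits: 889230292 = 0x350093D4; invert → 0xCAFF6C2B; add 1 → 0xCAFF6C2C.
Split into bytes (most-significant first): CA FF 6C 2C.
Big-endian: lowest address holds the most-significant byte.
So the memory order matches the most-significant-first order: CA FF 6C 2C.

CA FF 6C 2C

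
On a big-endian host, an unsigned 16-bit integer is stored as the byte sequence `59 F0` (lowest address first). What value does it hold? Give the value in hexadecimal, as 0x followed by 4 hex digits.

0x59F0

Big-endian stores the most-significant byte at the lowest address.
The bytes are already most-significant first: 0x59F0.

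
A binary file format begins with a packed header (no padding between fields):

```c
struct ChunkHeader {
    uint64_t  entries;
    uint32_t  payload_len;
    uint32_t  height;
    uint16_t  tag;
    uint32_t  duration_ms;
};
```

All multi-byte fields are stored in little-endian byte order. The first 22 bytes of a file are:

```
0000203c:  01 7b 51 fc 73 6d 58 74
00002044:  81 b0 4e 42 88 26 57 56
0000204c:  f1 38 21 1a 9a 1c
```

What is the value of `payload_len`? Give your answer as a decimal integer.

`payload_len` follows `entries` (8 bytes), so it starts at byte offset 8 and occupies 4 bytes.
Bytes at offsets 8..11: 81 B0 4E 42.
In little-endian order the low byte comes first in memory.
Reassemble most-significant byte first: 42 4E B0 81 → 0x424EB081.
0x424EB081 = 1112453249.

1112453249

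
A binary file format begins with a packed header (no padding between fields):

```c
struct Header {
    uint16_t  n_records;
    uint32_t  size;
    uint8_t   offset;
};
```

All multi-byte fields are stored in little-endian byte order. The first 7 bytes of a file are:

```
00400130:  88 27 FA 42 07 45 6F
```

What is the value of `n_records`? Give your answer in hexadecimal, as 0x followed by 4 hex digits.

`n_records` is the first field, at byte offset 0, occupying 2 bytes.
Bytes at offsets 0..1: 88 27.
In little-endian order the low byte comes first in memory.
Reassemble most-significant byte first: 27 88 → 0x2788.

0x2788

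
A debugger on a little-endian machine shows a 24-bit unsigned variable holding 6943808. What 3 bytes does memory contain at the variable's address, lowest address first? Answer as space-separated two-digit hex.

6943808 in hexadecimal, padded to 24 bits, is 0x69F440.
Split into bytes (most-significant first): 69 F4 40.
Little-endian stores the least-significant byte at the lowest address.
So at ascending addresses the bytes are 40 F4 69.

40 F4 69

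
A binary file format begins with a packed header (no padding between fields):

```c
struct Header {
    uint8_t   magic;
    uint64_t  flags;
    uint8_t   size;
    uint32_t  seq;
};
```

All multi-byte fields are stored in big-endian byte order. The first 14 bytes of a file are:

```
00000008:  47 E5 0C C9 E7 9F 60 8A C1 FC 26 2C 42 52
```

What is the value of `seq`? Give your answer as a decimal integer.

`seq` follows `magic` (1 B), `flags` (8 B), `size` (1 B), so it starts at offset 1 + 8 + 1 = 10 and occupies 4 bytes.
Bytes at offsets 10..13: 26 2C 42 52.
Big-endian: lowest address holds the most-significant byte.
The bytes are already most-significant first: 0x262C4252.
0x262C4252 = 640434770.

640434770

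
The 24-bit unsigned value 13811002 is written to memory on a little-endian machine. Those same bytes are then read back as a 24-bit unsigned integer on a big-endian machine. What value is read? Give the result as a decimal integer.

3849682

13811002 in 24-bit hexadecimal is 0xD2BD3A.
Stored little-endian, the bytes at ascending addresses are 3A BD D2.
Read back as big-endian, the last byte is least significant, giving 0x3ABDD2.
0x3ABDD2 = 3849682.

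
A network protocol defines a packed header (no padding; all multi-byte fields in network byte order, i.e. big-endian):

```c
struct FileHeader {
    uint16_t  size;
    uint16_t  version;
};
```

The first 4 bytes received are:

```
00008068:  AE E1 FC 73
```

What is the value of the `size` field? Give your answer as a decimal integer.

`size` is the first field, at byte offset 0, occupying 2 bytes.
Bytes at offsets 0..1: AE E1.
In big-endian order the high byte comes first in memory.
The bytes are already most-significant first: 0xAEE1.
0xAEE1 = 44769.

44769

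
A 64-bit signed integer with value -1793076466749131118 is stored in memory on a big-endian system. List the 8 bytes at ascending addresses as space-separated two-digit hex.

Two's complement of -1793076466749131118 in 64 bits: 1793076466749131118 = 0x18E2498BDFB1C96E; invert → 0xE71DB674204E3691; add 1 → 0xE71DB674204E3692.
Split into bytes (most-significant first): E7 1D B6 74 20 4E 36 92.
Big-endian: lowest address holds the most-significant byte.
So the memory order matches the most-significant-first order: E7 1D B6 74 20 4E 36 92.

E7 1D B6 74 20 4E 36 92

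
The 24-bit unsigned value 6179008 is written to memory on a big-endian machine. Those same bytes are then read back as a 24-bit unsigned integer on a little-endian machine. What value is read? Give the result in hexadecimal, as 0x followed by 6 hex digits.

6179008 in 24-bit hexadecimal is 0x5E48C0.
Stored big-endian, the bytes at ascending addresses are 5E 48 C0.
Read back as little-endian, the first byte is least significant, giving 0xC0485E.

0xC0485E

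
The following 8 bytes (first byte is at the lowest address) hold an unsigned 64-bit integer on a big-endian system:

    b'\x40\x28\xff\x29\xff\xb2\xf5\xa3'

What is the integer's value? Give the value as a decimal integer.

4623225573344474531

In big-endian order the high byte comes first in memory.
The bytes are already most-significant first: 0x4028FF29FFB2F5A3.
0x4028FF29FFB2F5A3 = 4623225573344474531.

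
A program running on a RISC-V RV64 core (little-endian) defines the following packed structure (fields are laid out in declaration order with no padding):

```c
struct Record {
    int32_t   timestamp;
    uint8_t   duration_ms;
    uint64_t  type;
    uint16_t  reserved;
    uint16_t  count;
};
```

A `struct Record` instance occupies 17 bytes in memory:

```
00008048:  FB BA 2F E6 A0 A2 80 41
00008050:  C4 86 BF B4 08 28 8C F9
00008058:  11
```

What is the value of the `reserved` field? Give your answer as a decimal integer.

35880

`reserved` follows `timestamp` (4 B), `duration_ms` (1 B), `type` (8 B), so it starts at offset 4 + 1 + 8 = 13 and occupies 2 bytes.
Bytes at offsets 13..14: 28 8C.
Little-endian: lowest address holds the least-significant byte.
Reassemble most-significant byte first: 8C 28 → 0x8C28.
0x8C28 = 35880.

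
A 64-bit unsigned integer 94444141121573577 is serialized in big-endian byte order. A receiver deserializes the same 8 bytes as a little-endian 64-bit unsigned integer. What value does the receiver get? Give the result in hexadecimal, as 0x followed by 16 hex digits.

94444141121573577 in 64-bit hexadecimal is 0x014F88722AAB12C9.
Stored big-endian, the bytes at ascending addresses are 01 4F 88 72 2A AB 12 C9.
Read back as little-endian, the first byte is least significant, giving 0xC912AB2A72884F01.

0xC912AB2A72884F01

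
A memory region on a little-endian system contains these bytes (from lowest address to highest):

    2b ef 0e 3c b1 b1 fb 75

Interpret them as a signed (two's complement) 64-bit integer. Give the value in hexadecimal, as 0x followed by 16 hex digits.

0x75FBB1B13C0EEF2B

In little-endian order the low byte comes first in memory.
Reassemble most-significant byte first: 75 FB B1 B1 3C 0E EF 2B → 0x75FBB1B13C0EEF2B.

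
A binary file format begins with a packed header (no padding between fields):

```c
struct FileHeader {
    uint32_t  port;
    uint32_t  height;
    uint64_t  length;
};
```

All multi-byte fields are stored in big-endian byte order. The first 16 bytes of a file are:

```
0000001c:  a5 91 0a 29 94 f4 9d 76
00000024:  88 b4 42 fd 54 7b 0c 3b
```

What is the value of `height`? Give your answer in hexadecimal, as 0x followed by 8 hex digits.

0x94F49D76

`height` follows `port` (4 bytes), so it starts at byte offset 4 and occupies 4 bytes.
Bytes at offsets 4..7: 94 F4 9D 76.
Big-endian stores the most-significant byte at the lowest address.
The bytes are already most-significant first: 0x94F49D76.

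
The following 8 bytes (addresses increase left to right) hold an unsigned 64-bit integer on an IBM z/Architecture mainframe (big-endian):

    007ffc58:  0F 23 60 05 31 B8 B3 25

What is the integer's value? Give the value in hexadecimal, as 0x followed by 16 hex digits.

0x0F23600531B8B325

In big-endian order the high byte comes first in memory.
The bytes are already most-significant first: 0x0F23600531B8B325.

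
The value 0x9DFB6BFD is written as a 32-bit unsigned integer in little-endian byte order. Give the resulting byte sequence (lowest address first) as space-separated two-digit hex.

FD 6B FB 9D

Split into bytes (most-significant first): 9D FB 6B FD.
Little-endian stores the least-significant byte at the lowest address.
So at ascending addresses the bytes are FD 6B FB 9D.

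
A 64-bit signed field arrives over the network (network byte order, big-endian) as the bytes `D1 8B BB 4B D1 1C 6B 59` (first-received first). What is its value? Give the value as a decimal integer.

-3347375963714589863

Big-endian stores the most-significant byte at the lowest address.
The bytes are already most-significant first: 0xD18BBB4BD11C6B59.
Top bit is set, so as a signed 64-bit value this is 0xD18BBB4BD11C6B59 − 2^64 = -3347375963714589863.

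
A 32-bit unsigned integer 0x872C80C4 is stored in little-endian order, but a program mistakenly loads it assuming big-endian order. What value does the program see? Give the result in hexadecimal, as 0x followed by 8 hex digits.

Stored little-endian, the bytes at ascending addresses are C4 80 2C 87.
Read back as big-endian, the last byte is least significant, giving 0xC4802C87.

0xC4802C87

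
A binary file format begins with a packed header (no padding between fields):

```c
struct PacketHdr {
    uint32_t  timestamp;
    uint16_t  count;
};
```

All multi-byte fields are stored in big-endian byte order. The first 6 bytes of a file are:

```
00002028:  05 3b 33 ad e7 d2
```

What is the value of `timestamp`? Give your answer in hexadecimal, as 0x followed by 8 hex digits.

`timestamp` is the first field, at byte offset 0, occupying 4 bytes.
Bytes at offsets 0..3: 05 3B 33 AD.
Big-endian: lowest address holds the most-significant byte.
The bytes are already most-significant first: 0x053B33AD.

0x053B33AD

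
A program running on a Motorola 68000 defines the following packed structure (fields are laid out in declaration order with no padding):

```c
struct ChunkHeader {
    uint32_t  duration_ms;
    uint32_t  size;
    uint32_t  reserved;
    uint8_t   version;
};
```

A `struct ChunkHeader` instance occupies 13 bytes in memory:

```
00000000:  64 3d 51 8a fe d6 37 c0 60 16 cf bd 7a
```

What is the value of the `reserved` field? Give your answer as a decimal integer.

1612107709

`reserved` follows `duration_ms` (4 B), `size` (4 B), so it starts at offset 4 + 4 = 8 and occupies 4 bytes.
Bytes at offsets 8..11: 60 16 CF BD.
Big-endian: lowest address holds the most-significant byte.
The bytes are already most-significant first: 0x6016CFBD.
0x6016CFBD = 1612107709.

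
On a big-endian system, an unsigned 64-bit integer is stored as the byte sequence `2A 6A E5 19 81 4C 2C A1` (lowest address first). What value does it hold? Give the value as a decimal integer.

3056507194830498977

Big-endian stores the most-significant byte at the lowest address.
The bytes are already most-significant first: 0x2A6AE519814C2CA1.
0x2A6AE519814C2CA1 = 3056507194830498977.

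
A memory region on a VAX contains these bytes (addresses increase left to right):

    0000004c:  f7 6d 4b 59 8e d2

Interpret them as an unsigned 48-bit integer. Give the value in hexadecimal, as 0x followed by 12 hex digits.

In little-endian order the low byte comes first in memory.
Reassemble most-significant byte first: D2 8E 59 4B 6D F7 → 0xD28E594B6DF7.

0xD28E594B6DF7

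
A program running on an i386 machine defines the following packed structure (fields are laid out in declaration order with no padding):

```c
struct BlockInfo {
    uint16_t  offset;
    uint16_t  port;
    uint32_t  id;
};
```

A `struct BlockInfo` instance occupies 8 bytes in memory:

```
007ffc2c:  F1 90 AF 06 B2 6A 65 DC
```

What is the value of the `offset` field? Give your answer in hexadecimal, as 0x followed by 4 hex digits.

`offset` is the first field, at byte offset 0, occupying 2 bytes.
Bytes at offsets 0..1: F1 90.
Little-endian: lowest address holds the least-significant byte.
Reassemble most-significant byte first: 90 F1 → 0x90F1.

0x90F1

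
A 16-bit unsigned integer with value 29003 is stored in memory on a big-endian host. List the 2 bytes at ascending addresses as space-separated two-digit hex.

29003 in hexadecimal, padded to 16 bits, is 0x714B.
Split into bytes (most-significant first): 71 4B.
In big-endian order the high byte comes first in memory.
So the memory order matches the most-significant-first order: 71 4B.

71 4B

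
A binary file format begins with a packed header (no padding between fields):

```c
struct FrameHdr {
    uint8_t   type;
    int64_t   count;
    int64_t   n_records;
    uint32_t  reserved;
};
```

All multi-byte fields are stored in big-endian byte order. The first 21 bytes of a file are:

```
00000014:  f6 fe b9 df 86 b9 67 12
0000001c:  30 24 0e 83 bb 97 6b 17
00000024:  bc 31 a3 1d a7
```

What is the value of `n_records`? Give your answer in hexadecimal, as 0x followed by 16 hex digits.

0x240E83BB976B17BC

`n_records` follows `type` (1 B), `count` (8 B), so it starts at offset 1 + 8 = 9 and occupies 8 bytes.
Bytes at offsets 9..16: 24 0E 83 BB 97 6B 17 BC.
Big-endian stores the most-significant byte at the lowest address.
The bytes are already most-significant first: 0x240E83BB976B17BC.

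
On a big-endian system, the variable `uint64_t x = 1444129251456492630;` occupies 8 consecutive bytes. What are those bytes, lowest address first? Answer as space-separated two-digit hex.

14 0A 93 E7 22 D0 A4 56

1444129251456492630 in hexadecimal, padded to 64 bits, is 0x140A93E722D0A456.
Split into bytes (most-significant first): 14 0A 93 E7 22 D0 A4 56.
In big-endian order the high byte comes first in memory.
So the memory order matches the most-significant-first order: 14 0A 93 E7 22 D0 A4 56.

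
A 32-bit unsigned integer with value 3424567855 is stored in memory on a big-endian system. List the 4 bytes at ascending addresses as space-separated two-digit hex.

CC 1E C2 2F

3424567855 in hexadecimal, padded to 32 bits, is 0xCC1EC22F.
Split into bytes (most-significant first): CC 1E C2 2F.
Big-endian stores the most-significant byte at the lowest address.
So the memory order matches the most-significant-first order: CC 1E C2 2F.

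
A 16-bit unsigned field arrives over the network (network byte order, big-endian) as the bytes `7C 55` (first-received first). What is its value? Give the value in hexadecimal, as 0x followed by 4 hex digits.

0x7C55

Big-endian: lowest address holds the most-significant byte.
The bytes are already most-significant first: 0x7C55.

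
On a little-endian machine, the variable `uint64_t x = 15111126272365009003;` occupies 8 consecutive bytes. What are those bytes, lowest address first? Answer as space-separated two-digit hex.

15111126272365009003 in hexadecimal, padded to 64 bits, is 0xD1B581485463986B.
Split into bytes (most-significant first): D1 B5 81 48 54 63 98 6B.
Little-endian: lowest address holds the least-significant byte.
So at ascending addresses the bytes are 6B 98 63 54 48 81 B5 D1.

6B 98 63 54 48 81 B5 D1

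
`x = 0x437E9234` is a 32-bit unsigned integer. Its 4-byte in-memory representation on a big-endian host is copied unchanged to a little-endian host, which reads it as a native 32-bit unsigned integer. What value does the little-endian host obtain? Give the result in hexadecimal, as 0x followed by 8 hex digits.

0x34927E43

Stored big-endian, the bytes at ascending addresses are 43 7E 92 34.
Read back as little-endian, the first byte is least significant, giving 0x34927E43.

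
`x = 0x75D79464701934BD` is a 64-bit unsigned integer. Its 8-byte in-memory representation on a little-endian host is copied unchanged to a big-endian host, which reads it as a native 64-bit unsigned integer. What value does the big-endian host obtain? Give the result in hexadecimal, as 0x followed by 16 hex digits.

Stored little-endian, the bytes at ascending addresses are BD 34 19 70 64 94 D7 75.
Read back as big-endian, the last byte is least significant, giving 0xBD3419706494D775.

0xBD3419706494D775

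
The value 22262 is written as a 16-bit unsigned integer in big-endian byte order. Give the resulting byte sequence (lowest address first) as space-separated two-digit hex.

56 F6

22262 in hexadecimal, padded to 16 bits, is 0x56F6.
Split into bytes (most-significant first): 56 F6.
In big-endian order the high byte comes first in memory.
So the memory order matches the most-significant-first order: 56 F6.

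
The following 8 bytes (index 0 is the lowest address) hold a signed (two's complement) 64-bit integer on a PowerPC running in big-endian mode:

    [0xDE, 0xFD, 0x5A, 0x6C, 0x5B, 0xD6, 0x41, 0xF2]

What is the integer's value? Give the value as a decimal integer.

In big-endian order the high byte comes first in memory.
The bytes are already most-significant first: 0xDEFD5A6C5BD641F2.
Top bit is set, so as a signed 64-bit value this is 0xDEFD5A6C5BD641F2 − 2^64 = -2378645606738017806.

-2378645606738017806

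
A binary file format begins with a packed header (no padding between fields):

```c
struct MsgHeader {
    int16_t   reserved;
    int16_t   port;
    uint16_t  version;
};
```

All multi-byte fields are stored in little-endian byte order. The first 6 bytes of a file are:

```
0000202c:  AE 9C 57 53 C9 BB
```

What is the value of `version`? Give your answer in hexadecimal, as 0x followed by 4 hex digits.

`version` follows `reserved` (2 B), `port` (2 B), so it starts at offset 2 + 2 = 4 and occupies 2 bytes.
Bytes at offsets 4..5: C9 BB.
In little-endian order the low byte comes first in memory.
Reassemble most-significant byte first: BB C9 → 0xBBC9.

0xBBC9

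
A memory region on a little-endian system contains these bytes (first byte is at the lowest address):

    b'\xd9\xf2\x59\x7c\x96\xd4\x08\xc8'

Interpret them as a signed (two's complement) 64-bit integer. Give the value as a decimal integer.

-4032739723513826599

In little-endian order the low byte comes first in memory.
Reassemble most-significant byte first: C8 08 D4 96 7C 59 F2 D9 → 0xC808D4967C59F2D9.
Top bit is set, so as a signed 64-bit value this is 0xC808D4967C59F2D9 − 2^64 = -4032739723513826599.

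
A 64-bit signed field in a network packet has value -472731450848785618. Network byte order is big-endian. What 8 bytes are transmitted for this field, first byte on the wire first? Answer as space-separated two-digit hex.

Two's complement of -472731450848785618 in 64 bits: 472731450848785618 = 0x068F7ABFF9FF34D2; invert → 0xF97085400600CB2D; add 1 → 0xF97085400600CB2E.
Split into bytes (most-significant first): F9 70 85 40 06 00 CB 2E.
In big-endian order the high byte comes first in memory.
So the memory order matches the most-significant-first order: F9 70 85 40 06 00 CB 2E.

F9 70 85 40 06 00 CB 2E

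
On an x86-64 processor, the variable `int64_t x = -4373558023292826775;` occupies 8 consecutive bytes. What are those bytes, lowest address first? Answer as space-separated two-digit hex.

69 4B 12 61 26 00 4E C3

Two's complement of -4373558023292826775 in 64 bits: 4373558023292826775 = 0x3CB1FFD99EEDB497; invert → 0xC34E002661124B68; add 1 → 0xC34E002661124B69.
Split into bytes (most-significant first): C3 4E 00 26 61 12 4B 69.
In little-endian order the low byte comes first in memory.
So at ascending addresses the bytes are 69 4B 12 61 26 00 4E C3.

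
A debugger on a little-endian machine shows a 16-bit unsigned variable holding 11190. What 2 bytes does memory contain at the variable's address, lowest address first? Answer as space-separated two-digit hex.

B6 2B

11190 in hexadecimal, padded to 16 bits, is 0x2BB6.
Split into bytes (most-significant first): 2B B6.
Little-endian stores the least-significant byte at the lowest address.
So at ascending addresses the bytes are B6 2B.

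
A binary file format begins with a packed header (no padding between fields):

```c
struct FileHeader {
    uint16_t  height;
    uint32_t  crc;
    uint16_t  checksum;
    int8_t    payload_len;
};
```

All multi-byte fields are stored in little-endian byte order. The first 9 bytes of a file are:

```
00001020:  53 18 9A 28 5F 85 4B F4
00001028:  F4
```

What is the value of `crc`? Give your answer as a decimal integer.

2237606042

`crc` follows `height` (2 bytes), so it starts at byte offset 2 and occupies 4 bytes.
Bytes at offsets 2..5: 9A 28 5F 85.
In little-endian order the low byte comes first in memory.
Reassemble most-significant byte first: 85 5F 28 9A → 0x855F289A.
0x855F289A = 2237606042.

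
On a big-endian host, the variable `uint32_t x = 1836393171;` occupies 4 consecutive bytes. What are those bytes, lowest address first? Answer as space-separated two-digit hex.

6D 75 22 D3

1836393171 in hexadecimal, padded to 32 bits, is 0x6D7522D3.
Split into bytes (most-significant first): 6D 75 22 D3.
Big-endian: lowest address holds the most-significant byte.
So the memory order matches the most-significant-first order: 6D 75 22 D3.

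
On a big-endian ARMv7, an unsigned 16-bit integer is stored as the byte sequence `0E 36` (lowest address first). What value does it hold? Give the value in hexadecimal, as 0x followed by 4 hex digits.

0x0E36

In big-endian order the high byte comes first in memory.
The bytes are already most-significant first: 0x0E36.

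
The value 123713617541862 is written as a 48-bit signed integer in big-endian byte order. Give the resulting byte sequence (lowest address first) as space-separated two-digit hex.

70 84 52 3A 3A E6

123713617541862 in hexadecimal, padded to 48 bits, is 0x7084523A3AE6.
Split into bytes (most-significant first): 70 84 52 3A 3A E6.
Big-endian stores the most-significant byte at the lowest address.
So the memory order matches the most-significant-first order: 70 84 52 3A 3A E6.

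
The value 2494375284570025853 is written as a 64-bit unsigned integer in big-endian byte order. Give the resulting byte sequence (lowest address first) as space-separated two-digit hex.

2494375284570025853 in hexadecimal, padded to 64 bits, is 0x229DCD1B054F6F7D.
Split into bytes (most-significant first): 22 9D CD 1B 05 4F 6F 7D.
Big-endian stores the most-significant byte at the lowest address.
So the memory order matches the most-significant-first order: 22 9D CD 1B 05 4F 6F 7D.

22 9D CD 1B 05 4F 6F 7D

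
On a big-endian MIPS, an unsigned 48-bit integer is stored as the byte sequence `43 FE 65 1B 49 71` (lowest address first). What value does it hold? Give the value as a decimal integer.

Big-endian stores the most-significant byte at the lowest address.
The bytes are already most-significant first: 0x43FE651B4971.
0x43FE651B4971 = 74759897041265.

74759897041265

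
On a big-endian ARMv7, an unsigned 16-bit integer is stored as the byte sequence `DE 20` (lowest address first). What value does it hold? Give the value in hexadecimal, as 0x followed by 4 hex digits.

Big-endian: lowest address holds the most-significant byte.
The bytes are already most-significant first: 0xDE20.

0xDE20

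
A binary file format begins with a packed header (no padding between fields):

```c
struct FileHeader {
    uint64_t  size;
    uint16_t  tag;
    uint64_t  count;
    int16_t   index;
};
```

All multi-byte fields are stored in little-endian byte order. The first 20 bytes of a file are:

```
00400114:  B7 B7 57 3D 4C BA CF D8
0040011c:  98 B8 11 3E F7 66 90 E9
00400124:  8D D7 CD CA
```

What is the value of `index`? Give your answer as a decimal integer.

-13619

`index` follows `size` (8 B), `tag` (2 B), `count` (8 B), so it starts at offset 8 + 2 + 8 = 18 and occupies 2 bytes.
Bytes at offsets 18..19: CD CA.
Little-endian: lowest address holds the least-significant byte.
Reassemble most-significant byte first: CA CD → 0xCACD.
Top bit is set, so as a signed 16-bit value this is 0xCACD − 2^16 = -13619.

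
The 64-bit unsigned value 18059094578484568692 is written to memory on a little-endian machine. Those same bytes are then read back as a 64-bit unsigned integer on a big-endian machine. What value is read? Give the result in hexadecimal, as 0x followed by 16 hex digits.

18059094578484568692 in 64-bit hexadecimal is 0xFA9ECAD683C16274.
Stored little-endian, the bytes at ascending addresses are 74 62 C1 83 D6 CA 9E FA.
Read back as big-endian, the last byte is least significant, giving 0x7462C183D6CA9EFA.

0x7462C183D6CA9EFA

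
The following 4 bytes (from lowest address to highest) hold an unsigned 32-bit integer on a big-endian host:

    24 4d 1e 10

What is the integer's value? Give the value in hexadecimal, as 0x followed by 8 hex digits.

0x244D1E10

Big-endian: lowest address holds the most-significant byte.
The bytes are already most-significant first: 0x244D1E10.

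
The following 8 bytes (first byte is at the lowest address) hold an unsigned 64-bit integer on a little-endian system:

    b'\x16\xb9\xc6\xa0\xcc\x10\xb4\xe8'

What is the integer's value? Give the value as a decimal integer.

Little-endian: lowest address holds the least-significant byte.
Reassemble most-significant byte first: E8 B4 10 CC A0 C6 B9 16 → 0xE8B410CCA0C6B916.
0xE8B410CCA0C6B916 = 16768045783663950102.

16768045783663950102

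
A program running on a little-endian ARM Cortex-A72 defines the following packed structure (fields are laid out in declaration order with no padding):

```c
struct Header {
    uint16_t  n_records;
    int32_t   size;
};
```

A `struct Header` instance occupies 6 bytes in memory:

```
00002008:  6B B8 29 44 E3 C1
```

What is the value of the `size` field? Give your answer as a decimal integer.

`size` follows `n_records` (2 bytes), so it starts at byte offset 2 and occupies 4 bytes.
Bytes at offsets 2..5: 29 44 E3 C1.
In little-endian order the low byte comes first in memory.
Reassemble most-significant byte first: C1 E3 44 29 → 0xC1E34429.
Top bit is set, so as a signed 32-bit value this is 0xC1E34429 − 2^32 = -1042070487.

-1042070487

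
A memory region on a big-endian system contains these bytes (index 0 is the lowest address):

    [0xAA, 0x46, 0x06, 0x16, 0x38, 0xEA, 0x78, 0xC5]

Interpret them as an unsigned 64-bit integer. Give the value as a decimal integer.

12269500927331432645

Big-endian: lowest address holds the most-significant byte.
The bytes are already most-significant first: 0xAA46061638EA78C5.
0xAA46061638EA78C5 = 12269500927331432645.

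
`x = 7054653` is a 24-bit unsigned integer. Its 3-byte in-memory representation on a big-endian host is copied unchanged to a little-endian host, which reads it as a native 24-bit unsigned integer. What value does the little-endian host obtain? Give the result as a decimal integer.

4040043

7054653 in 24-bit hexadecimal is 0x6BA53D.
Stored big-endian, the bytes at ascending addresses are 6B A5 3D.
Read back as little-endian, the first byte is least significant, giving 0x3DA56B.
0x3DA56B = 4040043.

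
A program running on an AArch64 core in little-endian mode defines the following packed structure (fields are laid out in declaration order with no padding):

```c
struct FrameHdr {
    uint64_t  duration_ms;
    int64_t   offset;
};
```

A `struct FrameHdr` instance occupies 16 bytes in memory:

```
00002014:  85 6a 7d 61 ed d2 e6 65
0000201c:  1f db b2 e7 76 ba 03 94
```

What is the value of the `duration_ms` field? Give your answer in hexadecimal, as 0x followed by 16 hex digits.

`duration_ms` is the first field, at byte offset 0, occupying 8 bytes.
Bytes at offsets 0..7: 85 6A 7D 61 ED D2 E6 65.
In little-endian order the low byte comes first in memory.
Reassemble most-significant byte first: 65 E6 D2 ED 61 7D 6A 85 → 0x65E6D2ED617D6A85.

0x65E6D2ED617D6A85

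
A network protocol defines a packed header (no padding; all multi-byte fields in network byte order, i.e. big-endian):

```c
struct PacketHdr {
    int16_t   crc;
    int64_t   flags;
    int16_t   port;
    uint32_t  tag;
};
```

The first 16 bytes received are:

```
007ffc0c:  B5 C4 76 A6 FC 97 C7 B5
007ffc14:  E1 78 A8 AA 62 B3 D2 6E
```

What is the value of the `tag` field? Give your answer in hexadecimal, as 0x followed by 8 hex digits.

0x62B3D26E

`tag` follows `crc` (2 B), `flags` (8 B), `port` (2 B), so it starts at offset 2 + 8 + 2 = 12 and occupies 4 bytes.
Bytes at offsets 12..15: 62 B3 D2 6E.
In big-endian order the high byte comes first in memory.
The bytes are already most-significant first: 0x62B3D26E.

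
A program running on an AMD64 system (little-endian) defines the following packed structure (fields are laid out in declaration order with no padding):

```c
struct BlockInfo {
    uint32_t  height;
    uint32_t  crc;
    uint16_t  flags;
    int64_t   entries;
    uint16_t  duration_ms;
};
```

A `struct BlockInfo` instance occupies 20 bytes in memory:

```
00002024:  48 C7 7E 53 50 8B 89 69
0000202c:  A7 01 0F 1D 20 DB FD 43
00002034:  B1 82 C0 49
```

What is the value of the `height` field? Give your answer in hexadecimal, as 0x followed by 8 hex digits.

`height` is the first field, at byte offset 0, occupying 4 bytes.
Bytes at offsets 0..3: 48 C7 7E 53.
In little-endian order the low byte comes first in memory.
Reassemble most-significant byte first: 53 7E C7 48 → 0x537EC748.

0x537EC748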